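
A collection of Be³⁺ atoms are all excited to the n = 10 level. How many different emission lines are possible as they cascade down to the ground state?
45

The electron can occupy levels n = 1, 2, ..., 10 during de-excitation — that is m = 10 - 1 + 1 = 10 distinct levels.

The number of distinct spectral lines equals the number of ways to choose 2 of these m levels (each pair gives one possible emission transition):

Number of lines = m(m-1)/2 = 10×9/2 = 45

These correspond to all possible transitions between the 10 levels:
10 → 9, 10 → 8, 10 → 7, 10 → 6, 10 → 5, 10 → 4, 10 → 3, 10 → 2...

Each transition produces a photon with a unique energy (and thus wavelength). This count does not depend on Z.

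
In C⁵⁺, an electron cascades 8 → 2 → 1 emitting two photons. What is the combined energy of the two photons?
482.151994 eV

The energy levels of C⁵⁺ are E_n = -13.6057 × 6² / n² eV.

First transition (8 → 2):
ΔE₁ = |E_2 - E_8|
ΔE₁ = |-122.451300000000 - (-7.653206250000)| = 114.798093750 eV

Second transition (2 → 1):
ΔE₂ = |E_1 - E_2|
ΔE₂ = |-489.805200000000 - (-122.451300000000)| = 367.353900000 eV

Total energy released:
E_total = ΔE₁ + ΔE₂ = 114.798093750 + 367.353900000 = 482.151994 eV

Note: This equals the direct transition 8 → 1: 482.151994 eV ✓
Energy is conserved regardless of the path taken.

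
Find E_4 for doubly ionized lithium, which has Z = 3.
-7.65 eV

For hydrogen-like ions, the energy levels scale with Z²:
E_n = -13.6057 Z² / n² eV

For Li²⁺ (Z = 3) at n = 4:
E_4 = -13.6057 × 3² / 4²
E_4 = -13.6057 × 9 / 16
E_4 = -122.4513 / 16
E_4 = -7.65 eV

The energy is 9 times more negative than hydrogen at the same n due to the stronger nuclear charge.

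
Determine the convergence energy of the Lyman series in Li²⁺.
122.45 eV

The series limit corresponds to the transition from n = ∞ to n = 1.
This is the highest energy (shortest wavelength) transition in the Lyman series.

E_∞ = 0 eV
E_1 = -13.6057 × 3² / 1² = -122.45 eV

Energy at series limit:
ΔE = E_∞ - E_1 = 0 - (-122.45) = 122.45 eV

This energy equals the ionization energy from the n = 1 state of Li²⁺.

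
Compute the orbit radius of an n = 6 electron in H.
1.9050 nm (or 19.0504 Å)

The Bohr radius formula is:
r_n = n² a₀ / Z

where a₀ = 0.0529177 nm is the Bohr radius.

For H (Z = 1) at n = 6:
r_6 = 6² × 0.0529177 nm / 1
r_6 = 36 × 0.0529177 nm / 1
r_6 = 1.90504 nm / 1
r_6 = 1.9050 nm

The electron orbits at approximately 1.9050 nm from the nucleus.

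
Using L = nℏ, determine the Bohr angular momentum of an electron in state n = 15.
1.58e-33 J·s (or 15ℏ)

In the Bohr model, angular momentum is quantized:
L = nℏ

where ℏ = h/(2π) = 1.0546e-34 J·s

For n = 15:
L = 15 × 1.0546e-34 J·s
L = 1.58e-33 J·s

This can also be written as L = 15ℏ.
The angular momentum is an integer multiple of the reduced Planck constant.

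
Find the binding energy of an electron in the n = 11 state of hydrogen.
0.11 eV

The ionization energy is the energy needed to remove the electron completely (n → ∞).

For hydrogen, E_n = -13.6057 eV / n².

At n = 11: E_11 = -13.6057 / 11² = -0.11244 eV
At n = ∞: E_∞ = 0 eV

Ionization energy = E_∞ - E_11 = 0 - (-0.11244) = 0.11244 eV
Ionization energy ≈ 0.11 eV

This is also called the binding energy of the electron in state n = 11.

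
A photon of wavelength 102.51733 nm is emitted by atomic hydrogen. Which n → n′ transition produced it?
n = 3 → n = 1

First, find the photon energy from the wavelength (hc = 1239.84 eV·nm):
E = hc/λ = 1239.84 eV·nm / 102.51733 nm = 12.093955 eV

The energy levels of hydrogen satisfy E_n = -13.6057 / n² eV, so an emission n_i → n_f releases
ΔE = 13.6057 × (1/n_f² − 1/n_i²) eV.

Setting ΔE equal to the photon energy:
1/n_f² − 1/n_i² = 12.093955 / 13.6057 = 0.88888885

Since 1/n_i² must be positive, we need 1/n_f² > 0.88888885, i.e. n_f ≤ 1. For each allowed n_f, solve n_i = (1/n_f² − 0.88888885)^(−1/2) and check whether it is a whole number:
  n_f = 1: 1/n_i² = 1.00000000 − 0.88888885 = 0.11111115 → n_i = 3.000  → integer, n_i = 3 ✓

Only n_f = 1 gives an integer upper level, n_i = 3.

The transition is from n = 3 to n = 1 (emission).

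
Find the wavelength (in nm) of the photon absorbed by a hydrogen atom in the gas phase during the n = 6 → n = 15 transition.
3905.42199 nm

First, find the transition energy using E_n = -13.6057 / n² eV:
E_6 = -13.6057 / 6² = -0.37793611111 eV
E_15 = -13.6057 / 15² = -0.06046977778 eV

Photon energy: |ΔE| = |E_15 - E_6| = 0.31746633333 eV

Convert to wavelength using E = hc/λ with hc = 1239.84 eV·nm:
λ = hc/E = 1239.84 eV·nm / 0.31746633333 eV
λ = 3905.42199 nm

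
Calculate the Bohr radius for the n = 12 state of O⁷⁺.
0.95252 nm (or 9.52519 Å)

The Bohr radius formula is:
r_n = n² a₀ / Z

where a₀ = 0.05291772 nm is the Bohr radius.

For O⁷⁺ (Z = 8) at n = 12:
r_12 = 12² × 0.05291772 nm / 8
r_12 = 144 × 0.05291772 nm / 8
r_12 = 7.620152 nm / 8
r_12 = 0.95252 nm

The electron orbits at approximately 0.95252 nm from the nucleus.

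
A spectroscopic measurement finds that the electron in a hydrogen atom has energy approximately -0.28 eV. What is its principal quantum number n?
n = 7

The exact energy levels follow E_n = -13.6057 eV / n².

The measured value (-0.28 eV) is reported to only 2 significant figures, so we must test candidate n values and see which one matches to that precision.

Candidate energies:
  n = 5:  E = -13.6057/5² = -0.54423 eV
  n = 6:  E = -13.6057/6² = -0.37794 eV
  n = 7:  E = -13.6057/7² = -0.27767 eV  ← matches
  n = 8:  E = -13.6057/8² = -0.21259 eV
  n = 9:  E = -13.6057/9² = -0.16797 eV

Checking against the measurement of -0.28 eV (2 sig figs), only n = 7 agrees:
E_7 = -0.27767 eV, which rounds to -0.28 eV ✓

Therefore n = 7.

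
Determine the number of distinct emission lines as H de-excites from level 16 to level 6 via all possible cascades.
55

The electron can occupy levels n = 6, 7, ..., 16 during de-excitation — that is m = 16 - 6 + 1 = 11 distinct levels.

The number of distinct spectral lines equals the number of ways to choose 2 of these m levels (each pair gives one possible emission transition):

Number of lines = m(m-1)/2 = 11×10/2 = 55

These correspond to all possible transitions between the 11 levels:
16 → 15, 16 → 14, 16 → 13, 16 → 12, 16 → 11, 16 → 10, 16 → 9, 16 → 8...

Each transition produces a photon with a unique energy (and thus wavelength). This count does not depend on Z.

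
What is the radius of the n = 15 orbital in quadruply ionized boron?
2.381297 nm (or 23.812974 Å)

The Bohr radius formula is:
r_n = n² a₀ / Z

where a₀ = 0.052917721 nm is the Bohr radius.

For B⁴⁺ (Z = 5) at n = 15:
r_15 = 15² × 0.052917721 nm / 5
r_15 = 225 × 0.052917721 nm / 5
r_15 = 11.9064872 nm / 5
r_15 = 2.381297 nm

The electron orbits at approximately 2.381297 nm from the nucleus.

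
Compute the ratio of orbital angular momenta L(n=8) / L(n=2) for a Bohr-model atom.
4.00000

In the Bohr model, L_n = nℏ, so the ratio is purely the ratio of quantum numbers:

L_8/L_2 = 8ℏ / 2ℏ = 8/2 = 4.00000

The angular momentum scales linearly with n.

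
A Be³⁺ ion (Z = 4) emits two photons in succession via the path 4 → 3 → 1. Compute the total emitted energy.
204.086 eV

The energy levels of Be³⁺ are E_n = -13.6057 × 4² / n² eV.

First transition (4 → 3):
ΔE₁ = |E_3 - E_4|
ΔE₁ = |-24.187911111 - (-13.605700000)| = 10.582211 eV

Second transition (3 → 1):
ΔE₂ = |E_1 - E_3|
ΔE₂ = |-217.691200000 - (-24.187911111)| = 193.503289 eV

Total energy released:
E_total = ΔE₁ + ΔE₂ = 10.582211 + 193.503289 = 204.086 eV

Note: This equals the direct transition 4 → 1: 204.086 eV ✓
Energy is conserved regardless of the path taken.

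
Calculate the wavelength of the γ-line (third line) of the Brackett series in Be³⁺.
135.31 nm

The lines of a series are numbered from the longest wavelength (smallest ΔE) outward; the third line is the transition from n = n_f + 3 to n_f.
The Brackett series has all transitions ending at n_f = 4.

For Be³⁺ (Z = 4), the third line (γ-line) is the jump from n = 7 to n = 4:
E_7 = -13.6057 × 4² / 7² = -4.442678 eV
E_4 = -13.6057 × 4² / 4² = -13.605700 eV
ΔE = E_7 - E_4 = 9.163022 eV

λ = hc/E = 1239.84 eV·nm / 9.163022 eV
λ = 135.31 nm

This is the γ-line of the Brackett series in Be³⁺.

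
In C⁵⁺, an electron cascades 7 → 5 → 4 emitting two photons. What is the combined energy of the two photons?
20.617 eV

The energy levels of C⁵⁺ are E_n = -13.6057 × 6² / n² eV.

First transition (7 → 5):
ΔE₁ = |E_5 - E_7|
ΔE₁ = |-19.592208000 - (-9.996024490)| = 9.596184 eV

Second transition (5 → 4):
ΔE₂ = |E_4 - E_5|
ΔE₂ = |-30.612825000 - (-19.592208000)| = 11.020617 eV

Total energy released:
E_total = ΔE₁ + ΔE₂ = 9.596184 + 11.020617 = 20.617 eV

Note: This equals the direct transition 7 → 4: 20.617 eV ✓
Energy is conserved regardless of the path taken.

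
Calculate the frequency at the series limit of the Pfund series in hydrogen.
1.316e+14 Hz

The series limit corresponds to the transition from n = ∞ to n = 5.
This is the highest energy (shortest wavelength) transition in the Pfund series.

E_∞ = 0 eV
E_5 = -13.6057 / 5² = -0.5442280 eV

Energy at series limit:
ΔE = E_∞ - E_5 = 0 - (-0.5442280) = 0.5442280 eV
E = 0.5442280 eV × (1.602177 × 10⁻¹⁹ J/eV) = 8.71950e-20 J
f = E/h = 8.71950e-20 J / (6.62607 × 10⁻³⁴ J·s) = 1.316e+14 Hz

This energy equals the ionization energy from the n = 5 state of hydrogen.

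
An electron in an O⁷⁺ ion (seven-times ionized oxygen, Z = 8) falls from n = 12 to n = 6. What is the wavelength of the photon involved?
68.35 nm

First, find the transition energy using E_n = -13.6057 Z² / n² eV:
E_12 = -13.6057 × 8² / 12² = -6.0470 eV
E_6 = -13.6057 × 8² / 6² = -24.1879 eV

Photon energy: |ΔE| = |E_6 - E_12| = 18.1409 eV

Convert to wavelength using E = hc/λ with hc = 1239.84 eV·nm:
λ = hc/E = 1239.84 eV·nm / 18.1409 eV
λ = 68.35 nm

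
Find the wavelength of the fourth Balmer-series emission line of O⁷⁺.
6.41 nm

The lines of a series are numbered from the longest wavelength (smallest ΔE) outward; the fourth line is the transition from n = n_f + 4 to n_f.
The Balmer series has all transitions ending at n_f = 2.

For O⁷⁺ (Z = 8), the fourth line (δ-line) is the jump from n = 6 to n = 2:
E_6 = -13.6057 × 8² / 6² = -24.1879 eV
E_2 = -13.6057 × 8² / 2² = -217.6912 eV
ΔE = E_6 - E_2 = 193.5033 eV

λ = hc/E = 1239.84 eV·nm / 193.5033 eV
λ = 6.41 nm

This is the δ-line of the Balmer series in O⁷⁺.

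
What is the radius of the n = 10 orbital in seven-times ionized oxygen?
0.6615 nm (or 6.6147 Å)

The Bohr radius formula is:
r_n = n² a₀ / Z

where a₀ = 0.0529177 nm is the Bohr radius.

For O⁷⁺ (Z = 8) at n = 10:
r_10 = 10² × 0.0529177 nm / 8
r_10 = 100 × 0.0529177 nm / 8
r_10 = 5.29177 nm / 8
r_10 = 0.6615 nm

The electron orbits at approximately 0.6615 nm from the nucleus.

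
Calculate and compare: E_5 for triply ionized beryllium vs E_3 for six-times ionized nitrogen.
N⁶⁺ at n = 3 (E = -74.07548 eV)

Using E_n = -13.6057 Z² / n² eV:

Be³⁺ (Z = 4) at n = 5:
E = -13.6057 × 4² / 5² = -13.6057 × 16 / 25 = -8.70764800 eV

N⁶⁺ (Z = 7) at n = 3:
E = -13.6057 × 7² / 3² = -13.6057 × 49 / 9 = -74.07547778 eV

Since -74.07547778 eV < -8.70764800 eV,
N⁶⁺ at n = 3 is more tightly bound (requires more energy to ionize).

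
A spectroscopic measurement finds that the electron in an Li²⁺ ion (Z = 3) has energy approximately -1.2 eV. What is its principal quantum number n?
n = 10

The exact energy levels follow E_n = -13.6057 Z² / n² eV with Z = 3.

The measured value (-1.2 eV) is reported to only 2 significant figures, so we must test candidate n values and see which one matches to that precision.

Candidate energies:
  n = 8:  E = -13.6057 × 3² / 8² = -1.913302 eV
  n = 9:  E = -13.6057 × 3² / 9² = -1.511744 eV
  n = 10:  E = -13.6057 × 3² / 10² = -1.224513 eV  ← matches
  n = 11:  E = -13.6057 × 3² / 11² = -1.011994 eV
  n = 12:  E = -13.6057 × 3² / 12² = -0.850356 eV

Checking against the measurement of -1.2 eV (2 sig figs), only n = 10 agrees:
E_10 = -1.224513 eV, which rounds to -1.2 eV ✓

Therefore n = 10.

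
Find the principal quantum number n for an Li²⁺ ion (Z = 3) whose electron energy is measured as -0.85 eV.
n = 12

The exact energy levels follow E_n = -13.6057 Z² / n² eV with Z = 3.

The measured value (-0.85 eV) is reported to only 2 significant figures, so we must test candidate n values and see which one matches to that precision.

Candidate energies:
  n = 10:  E = -13.6057 × 3² / 10² = -1.22451 eV
  n = 11:  E = -13.6057 × 3² / 11² = -1.01199 eV
  n = 12:  E = -13.6057 × 3² / 12² = -0.85036 eV  ← matches
  n = 13:  E = -13.6057 × 3² / 13² = -0.72456 eV
  n = 14:  E = -13.6057 × 3² / 14² = -0.62475 eV

Checking against the measurement of -0.85 eV (2 sig figs), only n = 12 agrees:
E_12 = -0.85036 eV, which rounds to -0.85 eV ✓

Therefore n = 12.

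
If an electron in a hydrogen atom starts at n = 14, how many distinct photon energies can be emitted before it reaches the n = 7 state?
28

The electron can occupy levels n = 7, 8, ..., 14 during de-excitation — that is m = 14 - 7 + 1 = 8 distinct levels.

The number of distinct spectral lines equals the number of ways to choose 2 of these m levels (each pair gives one possible emission transition):

Number of lines = m(m-1)/2 = 8×7/2 = 28

These correspond to all possible transitions between the 8 levels:
14 → 13, 14 → 12, 14 → 11, 14 → 10, 14 → 9, 14 → 8, 14 → 7, 13 → 12...

Each transition produces a photon with a unique energy (and thus wavelength). This count does not depend on Z.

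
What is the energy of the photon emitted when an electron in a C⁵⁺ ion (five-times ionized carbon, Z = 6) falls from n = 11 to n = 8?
3.605229 eV

The energy levels are E_n = -13.6057 Z² eV / n².

Energy at n = 11: E_11 = -13.6057 × 6² / 11² = -4.047976860 eV
Energy at n = 8: E_8 = -13.6057 × 6² / 8² = -7.653206250 eV

For emission (electron falling to lower state), the photon energy is:
E_photon = E_11 - E_8 = |-4.047976860 - (-7.653206250)|
E_photon = 3.605229 eV

This energy is carried away by the emitted photon.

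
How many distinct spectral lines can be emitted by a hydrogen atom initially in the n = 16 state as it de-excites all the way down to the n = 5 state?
66

The electron can occupy levels n = 5, 6, ..., 16 during de-excitation — that is m = 16 - 5 + 1 = 12 distinct levels.

The number of distinct spectral lines equals the number of ways to choose 2 of these m levels (each pair gives one possible emission transition):

Number of lines = m(m-1)/2 = 12×11/2 = 66

These correspond to all possible transitions between the 12 levels:
16 → 15, 16 → 14, 16 → 13, 16 → 12, 16 → 11, 16 → 10, 16 → 9, 16 → 8...

Each transition produces a photon with a unique energy (and thus wavelength). This count does not depend on Z.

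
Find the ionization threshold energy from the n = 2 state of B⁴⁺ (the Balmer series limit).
85.036 eV

The series limit corresponds to the transition from n = ∞ to n = 2.
This is the highest energy (shortest wavelength) transition in the Balmer series.

E_∞ = 0 eV
E_2 = -13.6057 × 5² / 2² = -85.036 eV

Energy at series limit:
ΔE = E_∞ - E_2 = 0 - (-85.036) = 85.036 eV

This energy equals the ionization energy from the n = 2 state of B⁴⁺.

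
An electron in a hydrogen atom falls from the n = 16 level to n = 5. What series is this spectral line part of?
Pfund series

The spectral series in hydrogen are named based on the final (lower) energy level:
- Lyman series: n_final = 1 (ultraviolet)
- Balmer series: n_final = 2 (visible/near-UV)
- Paschen series: n_final = 3 (infrared)
- Brackett series: n_final = 4 (infrared)
- Pfund series: n_final = 5 (far infrared)

Since this transition ends at n = 5, it belongs to the Pfund series.

For reference, this 16 → 5 line has photon energy
ΔE = 13.6057 eV × (1/5² - 1/16²) = 0.49108073438 eV,
corresponding to wavelength λ = hc/ΔE = 1239.84 eV·nm / 0.49108073438 eV = 2524.71725 nm in the far infrared region.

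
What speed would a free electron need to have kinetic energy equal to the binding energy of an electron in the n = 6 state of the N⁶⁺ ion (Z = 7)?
2.552e+06 m/s (or 0.85% of c)

The binding energy at n = 6 for N⁶⁺ is:
E_6 = -13.6057 × 7²/6² = -18.51887 eV
|E_6| = 18.51887 eV

Convert to Joules:
KE = 18.51887 eV × (1.602177 × 10⁻¹⁹ J/eV) = 2.96705e-18 J

Using KE = ½mv²:
v = √(2·KE/m_e)
v = √(2 × 2.96705e-18 J / 9.10938 × 10⁻³¹ kg)
v = 2.552e+06 m/s

This is approximately 0.85% the speed of light.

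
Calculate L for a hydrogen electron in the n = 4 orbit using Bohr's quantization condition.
4.21829e-34 J·s (or 4ℏ)

In the Bohr model, angular momentum is quantized:
L = nℏ

where ℏ = h/(2π) = 1.0545718e-34 J·s

For n = 4:
L = 4 × 1.0545718e-34 J·s
L = 4.21829e-34 J·s

This can also be written as L = 4ℏ.
The angular momentum is an integer multiple of the reduced Planck constant.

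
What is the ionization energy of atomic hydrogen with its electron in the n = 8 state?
0.21 eV

The ionization energy is the energy needed to remove the electron completely (n → ∞).

For hydrogen, E_n = -13.6057 eV / n².

At n = 8: E_8 = -13.6057 / 8² = -0.21259 eV
At n = ∞: E_∞ = 0 eV

Ionization energy = E_∞ - E_8 = 0 - (-0.21259) = 0.21259 eV
Ionization energy ≈ 0.21 eV

This is also called the binding energy of the electron in state n = 8.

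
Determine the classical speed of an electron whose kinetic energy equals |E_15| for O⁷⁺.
1.1668e+06 m/s (or 0.3892% of c)

The binding energy at n = 15 for O⁷⁺ is:
E_15 = -13.6057 × 8²/15² = -3.8700658 eV
|E_15| = 3.8700658 eV

Convert to Joules:
KE = 3.8700658 eV × (1.602177 × 10⁻¹⁹ J/eV) = 6.200530e-19 J

Using KE = ½mv²:
v = √(2·KE/m_e)
v = √(2 × 6.200530e-19 J / 9.10938 × 10⁻³¹ kg)
v = 1.1668e+06 m/s

This is approximately 0.3892% the speed of light.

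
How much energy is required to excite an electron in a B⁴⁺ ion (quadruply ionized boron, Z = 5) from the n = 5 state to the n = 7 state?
6.664 eV

The energy levels of a hydrogen-like atom are E_n = -13.6057 Z² eV / n².

Energy at n = 5: E_5 = -13.6057 × 5² / 5² = -13.605700 eV
Energy at n = 7: E_7 = -13.6057 × 5² / 7² = -6.941684 eV

The excitation energy is the difference:
ΔE = E_7 - E_5
ΔE = -6.941684 - (-13.605700)
ΔE = 6.664 eV

Since this is positive, energy must be absorbed (photon absorption).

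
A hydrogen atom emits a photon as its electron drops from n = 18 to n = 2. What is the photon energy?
3.36 eV

The energy levels are E_n = -13.6057 eV / n².

Energy at n = 18: E_18 = -13.6057 / 18² = -0.04199 eV
Energy at n = 2: E_2 = -13.6057 / 2² = -3.40143 eV

For emission (electron falling to lower state), the photon energy is:
E_photon = E_18 - E_2 = |-0.04199 - (-3.40143)|
E_photon = 3.36 eV

This energy is carried away by the emitted photon.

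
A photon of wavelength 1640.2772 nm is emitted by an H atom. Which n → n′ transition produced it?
n = 12 → n = 4

First, find the photon energy from the wavelength (hc = 1239.84 eV·nm):
E = hc/λ = 1239.84 eV·nm / 1640.2772 nm = 0.75587224 eV

The energy levels of hydrogen satisfy E_n = -13.6057 / n² eV, so an emission n_i → n_f releases
ΔE = 13.6057 × (1/n_f² − 1/n_i²) eV.

Setting ΔE equal to the photon energy:
1/n_f² − 1/n_i² = 0.75587224 / 13.6057 = 0.055555557

Since 1/n_i² must be positive, we need 1/n_f² > 0.055555557, i.e. n_f ≤ 4. For each allowed n_f, solve n_i = (1/n_f² − 0.055555557)^(−1/2) and check whether it is a whole number:
  n_f = 1: 1/n_i² = 1.000000000 − 0.055555557 = 0.944444443 → n_i = 1.029  (not an integer) ✗
  n_f = 2: 1/n_i² = 0.250000000 − 0.055555557 = 0.194444443 → n_i = 2.268  (not an integer) ✗
  n_f = 3: 1/n_i² = 0.111111111 − 0.055555557 = 0.055555554 → n_i = 4.243  (not an integer) ✗
  n_f = 4: 1/n_i² = 0.062500000 − 0.055555557 = 0.006944443 → n_i = 12.000  → integer, n_i = 12 ✓

Only n_f = 4 gives an integer upper level, n_i = 12.

The transition is from n = 12 to n = 4 (emission).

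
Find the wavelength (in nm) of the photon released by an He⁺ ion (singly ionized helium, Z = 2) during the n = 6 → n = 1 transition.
23.43 nm

First, find the transition energy using E_n = -13.6057 Z² / n² eV:
E_6 = -13.6057 × 2² / 6² = -1.5117 eV
E_1 = -13.6057 × 2² / 1² = -54.4228 eV

Photon energy: |ΔE| = |E_1 - E_6| = 52.9111 eV

Convert to wavelength using E = hc/λ with hc = 1239.84 eV·nm:
λ = hc/E = 1239.84 eV·nm / 52.9111 eV
λ = 23.43 nm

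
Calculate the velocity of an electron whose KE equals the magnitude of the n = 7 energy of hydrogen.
3.13e+05 m/s (or 0.1042% of c)

The binding energy at n = 7 for hydrogen is:
E_7 = -13.6057/7² = -0.277667 eV
|E_7| = 0.277667 eV

Convert to Joules:
KE = 0.277667 eV × (1.602177 × 10⁻¹⁹ J/eV) = 4.4487e-20 J

Using KE = ½mv²:
v = √(2·KE/m_e)
v = √(2 × 4.4487e-20 J / 9.10938 × 10⁻³¹ kg)
v = 3.13e+05 m/s

This is approximately 0.1042% the speed of light.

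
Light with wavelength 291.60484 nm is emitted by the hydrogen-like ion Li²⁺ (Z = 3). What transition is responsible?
n = 6 → n = 4

First, find the photon energy from the wavelength (hc = 1239.84 eV·nm):
E = hc/λ = 1239.84 eV·nm / 291.60484 nm = 4.2517813 eV

The energy levels of Li²⁺ satisfy E_n = -13.6057 × 3² / n² eV, so an emission n_i → n_f releases
ΔE = 13.6057 × 3² × (1/n_f² − 1/n_i²) eV.

Setting ΔE equal to the photon energy:
1/n_f² − 1/n_i² = 4.2517813 / (13.6057 × 3²) = 0.034722223

Since 1/n_i² must be positive, we need 1/n_f² > 0.034722223, i.e. n_f ≤ 5. For each allowed n_f, solve n_i = (1/n_f² − 0.034722223)^(−1/2) and check whether it is a whole number:
  n_f = 1: 1/n_i² = 1.000000000 − 0.034722223 = 0.965277777 → n_i = 1.018  (not an integer) ✗
  n_f = 2: 1/n_i² = 0.250000000 − 0.034722223 = 0.215277777 → n_i = 2.155  (not an integer) ✗
  n_f = 3: 1/n_i² = 0.111111111 − 0.034722223 = 0.076388888 → n_i = 3.618  (not an integer) ✗
  n_f = 4: 1/n_i² = 0.062500000 − 0.034722223 = 0.027777777 → n_i = 6.000  → integer, n_i = 6 ✓
  n_f = 5: 1/n_i² = 0.040000000 − 0.034722223 = 0.005277777 → n_i = 13.765  (not an integer) ✗

Only n_f = 4 gives an integer upper level, n_i = 6.

The transition is from n = 6 to n = 4 (emission).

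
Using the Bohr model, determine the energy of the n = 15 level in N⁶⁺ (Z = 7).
-2.963019 eV

For hydrogen-like ions, the energy levels scale with Z²:
E_n = -13.6057 Z² / n² eV

For N⁶⁺ (Z = 7) at n = 15:
E_15 = -13.6057 × 7² / 15²
E_15 = -13.6057 × 49 / 225
E_15 = -666.6793 / 225
E_15 = -2.963019 eV

The energy is 49 times more negative than hydrogen at the same n due to the stronger nuclear charge.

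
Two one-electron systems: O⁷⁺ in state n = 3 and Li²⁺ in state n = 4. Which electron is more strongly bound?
O⁷⁺ at n = 3 (E = -96.7516 eV)

Using E_n = -13.6057 Z² / n² eV:

O⁷⁺ (Z = 8) at n = 3:
E = -13.6057 × 8² / 3² = -13.6057 × 64 / 9 = -96.7516444 eV

Li²⁺ (Z = 3) at n = 4:
E = -13.6057 × 3² / 4² = -13.6057 × 9 / 16 = -7.6532063 eV

Since -96.7516444 eV < -7.6532063 eV,
O⁷⁺ at n = 3 is more tightly bound (requires more energy to ionize).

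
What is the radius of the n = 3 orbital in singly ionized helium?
0.238130 nm (or 2.381298 Å)

The Bohr radius formula is:
r_n = n² a₀ / Z

where a₀ = 0.052917721 nm is the Bohr radius.

For He⁺ (Z = 2) at n = 3:
r_3 = 3² × 0.052917721 nm / 2
r_3 = 9 × 0.052917721 nm / 2
r_3 = 0.4762595 nm / 2
r_3 = 0.238130 nm

The electron orbits at approximately 0.238130 nm from the nucleus.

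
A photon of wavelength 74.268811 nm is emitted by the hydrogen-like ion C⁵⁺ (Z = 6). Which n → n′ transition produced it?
n = 13 → n = 5

First, find the photon energy from the wavelength (hc = 1239.84 eV·nm):
E = hc/λ = 1239.84 eV·nm / 74.268811 nm = 16.693952 eV

The energy levels of C⁵⁺ satisfy E_n = -13.6057 × 6² / n² eV, so an emission n_i → n_f releases
ΔE = 13.6057 × 6² × (1/n_f² − 1/n_i²) eV.

Setting ΔE equal to the photon energy:
1/n_f² − 1/n_i² = 16.693952 / (13.6057 × 6²) = 0.034082839

Since 1/n_i² must be positive, we need 1/n_f² > 0.034082839, i.e. n_f ≤ 5. For each allowed n_f, solve n_i = (1/n_f² − 0.034082839)^(−1/2) and check whether it is a whole number:
  n_f = 1: 1/n_i² = 1.000000000 − 0.034082839 = 0.965917161 → n_i = 1.017  (not an integer) ✗
  n_f = 2: 1/n_i² = 0.250000000 − 0.034082839 = 0.215917161 → n_i = 2.152  (not an integer) ✗
  n_f = 3: 1/n_i² = 0.111111111 − 0.034082839 = 0.077028272 → n_i = 3.603  (not an integer) ✗
  n_f = 4: 1/n_i² = 0.062500000 − 0.034082839 = 0.028417161 → n_i = 5.932  (not an integer) ✗
  n_f = 5: 1/n_i² = 0.040000000 − 0.034082839 = 0.005917161 → n_i = 13.000  → integer, n_i = 13 ✓

Only n_f = 5 gives an integer upper level, n_i = 13.

The transition is from n = 13 to n = 5 (emission).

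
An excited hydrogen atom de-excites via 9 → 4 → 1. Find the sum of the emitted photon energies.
13.43773 eV

The energy levels of hydrogen are E_n = -13.6057 / n² eV.

First transition (9 → 4):
ΔE₁ = |E_4 - E_9|
ΔE₁ = |-0.85035625000 - (-0.16797160494)| = 0.68238465 eV

Second transition (4 → 1):
ΔE₂ = |E_1 - E_4|
ΔE₂ = |-13.60570000000 - (-0.85035625000)| = 12.75534375 eV

Total energy released:
E_total = ΔE₁ + ΔE₂ = 0.68238465 + 12.75534375 = 13.43773 eV

Note: This equals the direct transition 9 → 1: 13.43773 eV ✓
Energy is conserved regardless of the path taken.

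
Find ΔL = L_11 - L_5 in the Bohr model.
6.33e-34 J·s (or 6ℏ)

In the Bohr model, L_n = nℏ where ℏ = 1.0546e-34 J·s.

L_11 = 11ℏ = 1.1601e-33 J·s
L_5 = 5ℏ = 5.2730e-34 J·s

ΔL = L_11 - L_5 = (11 - 5)ℏ = 6ℏ
ΔL = 6 × 1.0546e-34 J·s = 6.33e-34 J·s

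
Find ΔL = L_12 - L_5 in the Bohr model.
7.38e-34 J·s (or 7ℏ)

In the Bohr model, L_n = nℏ where ℏ = 1.0546e-34 J·s.

L_12 = 12ℏ = 1.2655e-33 J·s
L_5 = 5ℏ = 5.2730e-34 J·s

ΔL = L_12 - L_5 = (12 - 5)ℏ = 7ℏ
ΔL = 7 × 1.0546e-34 J·s = 7.38e-34 J·s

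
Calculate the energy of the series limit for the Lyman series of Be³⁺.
217.6912 eV

The series limit corresponds to the transition from n = ∞ to n = 1.
This is the highest energy (shortest wavelength) transition in the Lyman series.

E_∞ = 0 eV
E_1 = -13.6057 × 4² / 1² = -217.6912 eV

Energy at series limit:
ΔE = E_∞ - E_1 = 0 - (-217.6912) = 217.6912 eV

This energy equals the ionization energy from the n = 1 state of Be³⁺.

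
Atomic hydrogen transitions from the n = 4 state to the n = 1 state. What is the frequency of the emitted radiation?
3.0842e+15 Hz

First, find the transition energy:
E_4 = -13.6057 / 4² = -0.850356 eV
E_1 = -13.6057 / 1² = -13.605700 eV
|ΔE| = |E_1 - E_4| = 12.755344 eV

Convert to Joules: E = 12.755344 eV × (1.602177 × 10⁻¹⁹ J/eV) = 2.043632e-18 J

Using E = hf:
f = E/h = 2.043632e-18 J / (6.62607 × 10⁻³⁴ J·s)
f = 3.0842e+15 Hz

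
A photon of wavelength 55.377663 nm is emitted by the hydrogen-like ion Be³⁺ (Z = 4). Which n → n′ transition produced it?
n = 11 → n = 3

First, find the photon energy from the wavelength (hc = 1239.84 eV·nm):
E = hc/λ = 1239.84 eV·nm / 55.377663 nm = 22.388810 eV

The energy levels of Be³⁺ satisfy E_n = -13.6057 × 4² / n² eV, so an emission n_i → n_f releases
ΔE = 13.6057 × 4² × (1/n_f² − 1/n_i²) eV.

Setting ΔE equal to the photon energy:
1/n_f² − 1/n_i² = 22.388810 / (13.6057 × 4²) = 0.10284665

Since 1/n_i² must be positive, we need 1/n_f² > 0.10284665, i.e. n_f ≤ 3. For each allowed n_f, solve n_i = (1/n_f² − 0.10284665)^(−1/2) and check whether it is a whole number:
  n_f = 1: 1/n_i² = 1.00000000 − 0.10284665 = 0.89715335 → n_i = 1.056  (not an integer) ✗
  n_f = 2: 1/n_i² = 0.25000000 − 0.10284665 = 0.14715335 → n_i = 2.607  (not an integer) ✗
  n_f = 3: 1/n_i² = 0.11111111 − 0.10284665 = 0.00826446 → n_i = 11.000  → integer, n_i = 11 ✓

Only n_f = 3 gives an integer upper level, n_i = 11.

The transition is from n = 11 to n = 3 (emission).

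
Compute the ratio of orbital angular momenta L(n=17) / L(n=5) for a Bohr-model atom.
3.400000

In the Bohr model, L_n = nℏ, so the ratio is purely the ratio of quantum numbers:

L_17/L_5 = 17ℏ / 5ℏ = 17/5 = 3.400000

The angular momentum scales linearly with n.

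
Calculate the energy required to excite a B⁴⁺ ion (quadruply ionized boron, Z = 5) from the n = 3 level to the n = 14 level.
36.058190 eV

The energy levels of a hydrogen-like atom are E_n = -13.6057 Z² eV / n².

Energy at n = 3: E_3 = -13.6057 × 5² / 3² = -37.793611111 eV
Energy at n = 14: E_14 = -13.6057 × 5² / 14² = -1.735420918 eV

The excitation energy is the difference:
ΔE = E_14 - E_3
ΔE = -1.735420918 - (-37.793611111)
ΔE = 36.058190 eV

Since this is positive, energy must be absorbed (photon absorption).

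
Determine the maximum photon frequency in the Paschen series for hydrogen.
3.6554e+14 Hz

The series limit corresponds to the transition from n = ∞ to n = 3.
This is the highest energy (shortest wavelength) transition in the Paschen series.

E_∞ = 0 eV
E_3 = -13.6057 / 3² = -1.5117444 eV

Energy at series limit:
ΔE = E_∞ - E_3 = 0 - (-1.5117444) = 1.5117444 eV
E = 1.5117444 eV × (1.602177 × 10⁻¹⁹ J/eV) = 2.422082e-19 J
f = E/h = 2.422082e-19 J / (6.62607 × 10⁻³⁴ J·s) = 3.6554e+14 Hz

This energy equals the ionization energy from the n = 3 state of hydrogen.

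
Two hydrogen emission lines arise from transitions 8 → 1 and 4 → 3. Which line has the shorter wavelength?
8 → 1

Calculate the energy for each transition:

Transition 8 → 1:
ΔE₁ = |E_1 - E_8| = |-13.6057/1² - (-13.6057/8²)|
ΔE₁ = |-13.6057000000 - (-0.2125890625)| = 13.3931109 eV

Transition 4 → 3:
ΔE₂ = |E_3 - E_4| = |-13.6057/3² - (-13.6057/4²)|
ΔE₂ = |-1.5117444444 - (-0.8503562500)| = 0.6613882 eV

Since 13.3931109 eV > 0.6613882 eV, the transition 8 → 1 emits the more energetic photon.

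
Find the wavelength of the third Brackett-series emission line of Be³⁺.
135.309065 nm

The lines of a series are numbered from the longest wavelength (smallest ΔE) outward; the third line is the transition from n = n_f + 3 to n_f.
The Brackett series has all transitions ending at n_f = 4.

For Be³⁺ (Z = 4), the third line (γ-line) is the jump from n = 7 to n = 4:
E_7 = -13.6057 × 4² / 7² = -4.4426775510 eV
E_4 = -13.6057 × 4² / 4² = -13.6057000000 eV
ΔE = E_7 - E_4 = 9.1630224490 eV

λ = hc/E = 1239.84 eV·nm / 9.1630224490 eV
λ = 135.309065 nm

This is the γ-line of the Brackett series in Be³⁺.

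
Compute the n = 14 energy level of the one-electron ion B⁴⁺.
-1.735421 eV

For hydrogen-like ions, the energy levels scale with Z²:
E_n = -13.6057 Z² / n² eV

For B⁴⁺ (Z = 5) at n = 14:
E_14 = -13.6057 × 5² / 14²
E_14 = -13.6057 × 25 / 196
E_14 = -340.1425 / 196
E_14 = -1.735421 eV

The energy is 25 times more negative than hydrogen at the same n due to the stronger nuclear charge.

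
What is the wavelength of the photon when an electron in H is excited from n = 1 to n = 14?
91.59383 nm

First, find the transition energy using E_n = -13.6057 / n² eV:
E_1 = -13.6057 / 1² = -13.6057000 eV
E_14 = -13.6057 / 14² = -0.0694168 eV

Photon energy: |ΔE| = |E_14 - E_1| = 13.5362832 eV

Convert to wavelength using E = hc/λ with hc = 1239.84 eV·nm:
λ = hc/E = 1239.84 eV·nm / 13.5362832 eV
λ = 91.59383 nm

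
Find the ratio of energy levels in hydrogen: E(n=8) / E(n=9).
1.265625

Using E_n = -13.6057 Z² / n² eV with Z = 1:

E_8 = -13.6057 / 8² = -13.6057 / 64 = -0.21258906 eV
E_9 = -13.6057 / 9² = -13.6057 / 81 = -0.16797160 eV

The ratio is:
E_8/E_9 = (-0.21258906) / (-0.16797160)
E_8/E_9 = (-13.6057/64) / (-13.6057/81)
E_8/E_9 = 81/64
E_8/E_9 = 1.265625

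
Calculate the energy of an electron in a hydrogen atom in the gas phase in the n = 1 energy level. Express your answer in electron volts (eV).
-13.60570 eV

The energy levels of a hydrogen-like atom are given by:
E_n = -13.6057 eV / n²

For n = 1:
E_1 = -13.6057 eV / 1²
E_1 = -13.6057 eV / 1
E_1 = -13.60570 eV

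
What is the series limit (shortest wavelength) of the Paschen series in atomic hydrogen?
820.14 nm

The series limit corresponds to the transition from n = ∞ to n = 3.
This is the highest energy (shortest wavelength) transition in the Paschen series.

E_∞ = 0 eV
E_3 = -13.6057 / 3² = -1.511744 eV

Energy at series limit:
ΔE = E_∞ - E_3 = 0 - (-1.511744) = 1.511744 eV
λ = hc/E = 1239.84 eV·nm / 1.511744 eV = 820.14 nm

This energy equals the ionization energy from the n = 3 state of hydrogen.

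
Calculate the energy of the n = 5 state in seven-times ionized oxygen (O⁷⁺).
-34.8306 eV

For hydrogen-like ions, the energy levels scale with Z²:
E_n = -13.6057 Z² / n² eV

For O⁷⁺ (Z = 8) at n = 5:
E_5 = -13.6057 × 8² / 5²
E_5 = -13.6057 × 64 / 25
E_5 = -870.7648 / 25
E_5 = -34.8306 eV

The energy is 64 times more negative than hydrogen at the same n due to the stronger nuclear charge.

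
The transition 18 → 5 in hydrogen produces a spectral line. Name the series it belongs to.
Pfund series

The spectral series in hydrogen are named based on the final (lower) energy level:
- Lyman series: n_final = 1 (ultraviolet)
- Balmer series: n_final = 2 (visible/near-UV)
- Paschen series: n_final = 3 (infrared)
- Brackett series: n_final = 4 (infrared)
- Pfund series: n_final = 5 (far infrared)

Since this transition ends at n = 5, it belongs to the Pfund series.

For reference, this 18 → 5 line has photon energy
ΔE = 13.6057 eV × (1/5² - 1/18²) = 0.5022350988 eV,
corresponding to wavelength λ = hc/ΔE = 1239.84 eV·nm / 0.5022350988 eV = 2468.6447 nm in the far infrared region.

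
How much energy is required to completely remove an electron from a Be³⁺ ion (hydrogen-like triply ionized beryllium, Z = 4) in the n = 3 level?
24.1879 eV

The ionization energy is the energy needed to remove the electron completely (n → ∞).

For a hydrogen-like ion with Z = 4, E_n = -13.6057 Z² / n² eV.

At n = 3: E_3 = -13.6057 × 4² / 3² = -24.1879111 eV
At n = ∞: E_∞ = 0 eV

Ionization energy = E_∞ - E_3 = 0 - (-24.1879111) = 24.1879111 eV
Ionization energy ≈ 24.1879 eV

This is also called the binding energy of the electron in state n = 3.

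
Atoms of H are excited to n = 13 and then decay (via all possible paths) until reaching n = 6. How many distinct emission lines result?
28

The electron can occupy levels n = 6, 7, ..., 13 during de-excitation — that is m = 13 - 6 + 1 = 8 distinct levels.

The number of distinct spectral lines equals the number of ways to choose 2 of these m levels (each pair gives one possible emission transition):

Number of lines = m(m-1)/2 = 8×7/2 = 28

These correspond to all possible transitions between the 8 levels:
13 → 12, 13 → 11, 13 → 10, 13 → 9, 13 → 8, 13 → 7, 13 → 6, 12 → 11...

Each transition produces a photon with a unique energy (and thus wavelength). This count does not depend on Z.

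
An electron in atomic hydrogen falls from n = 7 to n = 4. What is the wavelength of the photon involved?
2164.94504 nm

First, find the transition energy using E_n = -13.6057 / n² eV:
E_7 = -13.6057 / 7² = -0.27766734694 eV
E_4 = -13.6057 / 4² = -0.85035625000 eV

Photon energy: |ΔE| = |E_4 - E_7| = 0.57268890306 eV

Convert to wavelength using E = hc/λ with hc = 1239.84 eV·nm:
λ = hc/E = 1239.84 eV·nm / 0.57268890306 eV
λ = 2164.94504 nm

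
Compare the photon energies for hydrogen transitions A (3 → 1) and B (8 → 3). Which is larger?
3 → 1

Calculate the energy for each transition:

Transition 3 → 1:
ΔE₁ = |E_1 - E_3| = |-13.6057/1² - (-13.6057/3²)|
ΔE₁ = |-13.6057000000 - (-1.5117444444)| = 12.0939556 eV

Transition 8 → 3:
ΔE₂ = |E_3 - E_8| = |-13.6057/3² - (-13.6057/8²)|
ΔE₂ = |-1.5117444444 - (-0.2125890625)| = 1.2991554 eV

Since 12.0939556 eV > 1.2991554 eV, the transition 3 → 1 emits the more energetic photon.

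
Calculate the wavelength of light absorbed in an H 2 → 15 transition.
371.10345 nm

First, find the transition energy using E_n = -13.6057 / n² eV:
E_2 = -13.6057 / 2² = -3.401425000 eV
E_15 = -13.6057 / 15² = -0.060469778 eV

Photon energy: |ΔE| = |E_15 - E_2| = 3.340955222 eV

Convert to wavelength using E = hc/λ with hc = 1239.84 eV·nm:
λ = hc/E = 1239.84 eV·nm / 3.340955222 eV
λ = 371.10345 nm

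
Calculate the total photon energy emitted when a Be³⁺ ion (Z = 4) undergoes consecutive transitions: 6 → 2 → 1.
211.644222 eV

The energy levels of Be³⁺ are E_n = -13.6057 × 4² / n² eV.

First transition (6 → 2):
ΔE₁ = |E_2 - E_6|
ΔE₁ = |-54.422800000000 - (-6.046977777778)| = 48.375822222 eV

Second transition (2 → 1):
ΔE₂ = |E_1 - E_2|
ΔE₂ = |-217.691200000000 - (-54.422800000000)| = 163.268400000 eV

Total energy released:
E_total = ΔE₁ + ΔE₂ = 48.375822222 + 163.268400000 = 211.644222 eV

Note: This equals the direct transition 6 → 1: 211.644222 eV ✓
Energy is conserved regardless of the path taken.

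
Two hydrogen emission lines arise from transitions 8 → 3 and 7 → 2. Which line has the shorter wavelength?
7 → 2

Calculate the energy for each transition:

Transition 8 → 3:
ΔE₁ = |E_3 - E_8| = |-13.6057/3² - (-13.6057/8²)|
ΔE₁ = |-1.51174444444 - (-0.21258906250)| = 1.29915538 eV

Transition 7 → 2:
ΔE₂ = |E_2 - E_7| = |-13.6057/2² - (-13.6057/7²)|
ΔE₂ = |-3.40142500000 - (-0.27766734694)| = 3.12375765 eV

Since 3.12375765 eV > 1.29915538 eV, the transition 7 → 2 emits the more energetic photon.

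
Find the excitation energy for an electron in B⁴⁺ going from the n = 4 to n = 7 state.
14.317 eV

The energy levels of a hydrogen-like atom are E_n = -13.6057 Z² eV / n².

Energy at n = 4: E_4 = -13.6057 × 5² / 4² = -21.258906 eV
Energy at n = 7: E_7 = -13.6057 × 5² / 7² = -6.941684 eV

The excitation energy is the difference:
ΔE = E_7 - E_4
ΔE = -6.941684 - (-21.258906)
ΔE = 14.317 eV

Since this is positive, energy must be absorbed (photon absorption).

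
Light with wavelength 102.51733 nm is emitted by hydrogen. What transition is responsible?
n = 3 → n = 1

First, find the photon energy from the wavelength (hc = 1239.84 eV·nm):
E = hc/λ = 1239.84 eV·nm / 102.51733 nm = 12.093955 eV

The energy levels of hydrogen satisfy E_n = -13.6057 / n² eV, so an emission n_i → n_f releases
ΔE = 13.6057 × (1/n_f² − 1/n_i²) eV.

Setting ΔE equal to the photon energy:
1/n_f² − 1/n_i² = 12.093955 / 13.6057 = 0.88888885

Since 1/n_i² must be positive, we need 1/n_f² > 0.88888885, i.e. n_f ≤ 1. For each allowed n_f, solve n_i = (1/n_f² − 0.88888885)^(−1/2) and check whether it is a whole number:
  n_f = 1: 1/n_i² = 1.00000000 − 0.88888885 = 0.11111115 → n_i = 3.000  → integer, n_i = 3 ✓

Only n_f = 1 gives an integer upper level, n_i = 3.

The transition is from n = 3 to n = 1 (emission).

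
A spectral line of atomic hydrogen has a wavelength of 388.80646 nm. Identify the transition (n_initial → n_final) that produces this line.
n = 8 → n = 2

First, find the photon energy from the wavelength (hc = 1239.84 eV·nm):
E = hc/λ = 1239.84 eV·nm / 388.80646 nm = 3.1888359 eV

The energy levels of hydrogen satisfy E_n = -13.6057 / n² eV, so an emission n_i → n_f releases
ΔE = 13.6057 × (1/n_f² − 1/n_i²) eV.

Setting ΔE equal to the photon energy:
1/n_f² − 1/n_i² = 3.1888359 / 13.6057 = 0.23437500

Since 1/n_i² must be positive, we need 1/n_f² > 0.23437500, i.e. n_f ≤ 2. For each allowed n_f, solve n_i = (1/n_f² − 0.23437500)^(−1/2) and check whether it is a whole number:
  n_f = 1: 1/n_i² = 1.00000000 − 0.23437500 = 0.76562500 → n_i = 1.143  (not an integer) ✗
  n_f = 2: 1/n_i² = 0.25000000 − 0.23437500 = 0.01562500 → n_i = 8.000  → integer, n_i = 8 ✓

Only n_f = 2 gives an integer upper level, n_i = 8.

The transition is from n = 8 to n = 2 (emission).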